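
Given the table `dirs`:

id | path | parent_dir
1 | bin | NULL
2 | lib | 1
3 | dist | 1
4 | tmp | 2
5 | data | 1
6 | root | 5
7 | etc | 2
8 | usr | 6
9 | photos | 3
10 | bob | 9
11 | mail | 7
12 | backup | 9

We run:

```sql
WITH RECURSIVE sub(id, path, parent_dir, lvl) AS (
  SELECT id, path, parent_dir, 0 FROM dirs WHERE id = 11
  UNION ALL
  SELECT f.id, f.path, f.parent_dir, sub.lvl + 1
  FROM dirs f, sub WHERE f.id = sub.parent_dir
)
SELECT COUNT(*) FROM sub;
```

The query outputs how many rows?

Base: id=11 (mail), parent_dir=7, lvl 0.
Iteration 1: join on id=7 -> etc (id 7, parent_dir=2, lvl 1).
Iteration 2: join on id=2 -> lib (id 2, parent_dir=1, lvl 2).
Iteration 3: join on id=1 -> bin (id 1, parent_dir=NULL, lvl 3).
Iteration 4: parent_dir is NULL; no match; recursion stops.
Total rows emitted: 4.

4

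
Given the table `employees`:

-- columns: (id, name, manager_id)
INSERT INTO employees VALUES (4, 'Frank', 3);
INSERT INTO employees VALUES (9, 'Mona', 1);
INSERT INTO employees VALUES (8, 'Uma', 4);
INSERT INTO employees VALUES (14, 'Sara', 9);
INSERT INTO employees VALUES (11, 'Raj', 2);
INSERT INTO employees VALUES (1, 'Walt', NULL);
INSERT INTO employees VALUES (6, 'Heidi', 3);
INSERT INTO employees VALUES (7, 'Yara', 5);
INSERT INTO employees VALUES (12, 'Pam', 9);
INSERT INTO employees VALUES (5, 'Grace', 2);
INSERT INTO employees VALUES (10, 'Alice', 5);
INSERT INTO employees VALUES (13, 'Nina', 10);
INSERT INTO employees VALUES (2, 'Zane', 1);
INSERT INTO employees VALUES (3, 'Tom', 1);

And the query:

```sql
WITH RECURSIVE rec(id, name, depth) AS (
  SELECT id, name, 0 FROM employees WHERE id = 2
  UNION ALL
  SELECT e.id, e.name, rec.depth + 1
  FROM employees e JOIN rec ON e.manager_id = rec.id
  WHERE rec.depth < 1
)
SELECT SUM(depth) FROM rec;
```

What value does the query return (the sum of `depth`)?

Base: id=2 (Zane) at depth 0.
Iteration 1: rows with manager_id in {2} -> Grace (id 5, depth 1), Raj (id 11, depth 1).
Iteration 2: depth < 1 fails for all current rows; recursion stops.
SUM(depth) = 0 + 1 + 1 = 2.

2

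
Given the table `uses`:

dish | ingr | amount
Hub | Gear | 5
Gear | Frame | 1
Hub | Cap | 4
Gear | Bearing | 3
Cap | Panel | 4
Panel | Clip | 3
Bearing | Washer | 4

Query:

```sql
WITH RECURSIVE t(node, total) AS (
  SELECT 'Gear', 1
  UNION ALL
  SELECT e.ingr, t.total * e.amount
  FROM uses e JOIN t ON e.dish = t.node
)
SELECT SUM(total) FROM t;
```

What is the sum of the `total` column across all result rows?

Base: (Gear, total=1).
Iteration 1: components of {Gear} -> Bearing = 1*3 = 3, Frame = 1*1 = 1.
Iteration 2: components of {Bearing,Frame} -> Washer = 3*4 = 12.
Iteration 3: no further components; recursion stops.
SUM(total) = 1 + 1 + 3 + 12 = 17.

17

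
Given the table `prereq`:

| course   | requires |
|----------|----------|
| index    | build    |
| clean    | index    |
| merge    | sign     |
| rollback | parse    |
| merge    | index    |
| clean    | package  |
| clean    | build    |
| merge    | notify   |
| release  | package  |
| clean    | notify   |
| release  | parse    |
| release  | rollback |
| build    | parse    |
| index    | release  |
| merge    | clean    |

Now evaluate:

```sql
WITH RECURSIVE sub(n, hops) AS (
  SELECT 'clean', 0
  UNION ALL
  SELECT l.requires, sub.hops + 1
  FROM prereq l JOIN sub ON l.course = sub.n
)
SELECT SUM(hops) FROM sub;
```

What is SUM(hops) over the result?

26

Base: (clean, hops=0).
Iteration 1: edges from {clean} -> (build, hops=1), (index, hops=1), (notify, hops=1), (package, hops=1).
Iteration 2: edges from {build,index,notify,package} -> (build, hops=2), (parse, hops=2), (release, hops=2).
Iteration 3: edges from {build,parse,release} -> (package, hops=3), (parse, hops=3) x2, (rollback, hops=3). [UNION ALL keeps all 4 new rows, including repeats]
Iteration 4: edges from {package,parse,rollback} -> (parse, hops=4).
Iteration 5: no outgoing edges from {parse}; recursion stops.
SUM(hops) = 0 + 1 + 1 + 1 + 1 + 2 + 2 + 2 + 3 + 3 + 3 + 3 + 4 = 26.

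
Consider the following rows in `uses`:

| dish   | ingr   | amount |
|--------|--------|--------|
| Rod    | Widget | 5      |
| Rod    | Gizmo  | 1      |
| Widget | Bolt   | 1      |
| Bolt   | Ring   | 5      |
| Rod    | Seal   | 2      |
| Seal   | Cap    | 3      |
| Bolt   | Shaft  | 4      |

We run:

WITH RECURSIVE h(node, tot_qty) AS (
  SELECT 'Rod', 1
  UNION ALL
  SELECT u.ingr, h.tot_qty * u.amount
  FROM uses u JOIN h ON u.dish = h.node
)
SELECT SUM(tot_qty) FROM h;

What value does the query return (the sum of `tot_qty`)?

65

Base: (Rod, tot_qty=1).
Iteration 1: components of {Rod} -> Gizmo = 1*1 = 1, Seal = 1*2 = 2, Widget = 1*5 = 5.
Iteration 2: components of {Gizmo,Seal,Widget} -> Bolt = 5*1 = 5, Cap = 2*3 = 6.
Iteration 3: components of {Bolt,Cap} -> Ring = 5*5 = 25, Shaft = 5*4 = 20.
Iteration 4: no further components; recursion stops.
SUM(tot_qty) = 1 + 5 + 1 + 2 + 5 + 6 + 25 + 20 = 65.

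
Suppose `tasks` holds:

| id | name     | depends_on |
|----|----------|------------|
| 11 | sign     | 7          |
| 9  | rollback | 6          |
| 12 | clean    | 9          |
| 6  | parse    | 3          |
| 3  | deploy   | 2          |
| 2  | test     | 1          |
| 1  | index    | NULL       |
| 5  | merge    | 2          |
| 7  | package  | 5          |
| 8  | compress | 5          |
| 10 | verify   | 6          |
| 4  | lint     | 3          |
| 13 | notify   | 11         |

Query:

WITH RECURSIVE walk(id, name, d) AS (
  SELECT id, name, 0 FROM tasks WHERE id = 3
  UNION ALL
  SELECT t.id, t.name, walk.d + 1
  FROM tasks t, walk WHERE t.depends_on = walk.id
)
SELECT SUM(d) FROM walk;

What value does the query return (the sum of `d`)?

9

Base: id=3 (deploy) at d 0.
Iteration 1: rows with depends_on in {3} -> lint (id 4, d 1), parse (id 6, d 1).
Iteration 2: rows with depends_on in {4,6} -> rollback (id 9, d 2), verify (id 10, d 2).
Iteration 3: rows with depends_on in {9,10} -> clean (id 12, d 3).
Iteration 4: no rows with depends_on in {12}; recursion stops.
SUM(d) = 0 + 1 + 1 + 2 + 2 + 3 = 9.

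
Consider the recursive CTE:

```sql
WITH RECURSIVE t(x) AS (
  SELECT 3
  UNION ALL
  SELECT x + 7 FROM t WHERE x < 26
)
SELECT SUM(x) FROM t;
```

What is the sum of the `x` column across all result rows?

85

Base: x=3.
Iteration 1: 3 < 26 holds -> x = 3 + 7 = 10.
Iteration 2: 10 < 26 holds -> x = 10 + 7 = 17.
Iteration 3: 17 < 26 holds -> x = 17 + 7 = 24.
Iteration 4: 24 < 26 holds -> x = 24 + 7 = 31.
Iteration 5: 31 < 26 fails; recursion stops.
SUM(x) = 3 + 10 + 17 + 24 + 31 = 85.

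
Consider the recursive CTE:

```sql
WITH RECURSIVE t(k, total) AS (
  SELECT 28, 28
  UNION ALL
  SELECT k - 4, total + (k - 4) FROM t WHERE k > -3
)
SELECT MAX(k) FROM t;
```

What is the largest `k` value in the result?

28

Base: k=28, total=28.
Iteration 1: 28 > -3 holds -> k = 28 - 4 = 24, total = 28 + 24 = 52.
Iteration 2: 24 > -3 holds -> k = 24 - 4 = 20, total = 52 + 20 = 72.
Iteration 3: 20 > -3 holds -> k = 20 - 4 = 16, total = 72 + 16 = 88.
Iteration 4: 16 > -3 holds -> k = 16 - 4 = 12, total = 88 + 12 = 100.
Iteration 5: 12 > -3 holds -> k = 12 - 4 = 8, total = 100 + 8 = 108.
Iteration 6: 8 > -3 holds -> k = 8 - 4 = 4, total = 108 + 4 = 112.
Iteration 7: 4 > -3 holds -> k = 4 - 4 = 0, total = 112 + 0 = 112.
Iteration 8: 0 > -3 holds -> k = 0 - 4 = -4, total = 112 + -4 = 108.
Iteration 9: -4 > -3 fails; recursion stops.
k values: 28, 24, 20, 16, 12, 8, 4, 0, -4; the maximum is 28.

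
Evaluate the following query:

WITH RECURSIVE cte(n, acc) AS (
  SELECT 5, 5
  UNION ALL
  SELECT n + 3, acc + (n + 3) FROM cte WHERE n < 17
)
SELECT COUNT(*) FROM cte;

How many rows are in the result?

Base: n=5, acc=5.
Iteration 1: 5 < 17 holds -> n = 5 + 3 = 8, acc = 5 + 8 = 13.
Iteration 2: 8 < 17 holds -> n = 8 + 3 = 11, acc = 13 + 11 = 24.
Iteration 3: 11 < 17 holds -> n = 11 + 3 = 14, acc = 24 + 14 = 38.
Iteration 4: 14 < 17 holds -> n = 14 + 3 = 17, acc = 38 + 17 = 55.
Iteration 5: 17 < 17 fails; recursion stops.
Total rows emitted: 5.

5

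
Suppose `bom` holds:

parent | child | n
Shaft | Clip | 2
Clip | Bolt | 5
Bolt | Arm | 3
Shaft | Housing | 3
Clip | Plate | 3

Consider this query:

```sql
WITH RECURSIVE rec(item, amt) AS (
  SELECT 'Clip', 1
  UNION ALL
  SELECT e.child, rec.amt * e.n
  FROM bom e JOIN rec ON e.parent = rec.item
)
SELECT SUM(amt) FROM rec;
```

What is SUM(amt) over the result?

Base: (Clip, amt=1).
Iteration 1: components of {Clip} -> Bolt = 1*5 = 5, Plate = 1*3 = 3.
Iteration 2: components of {Bolt,Plate} -> Arm = 5*3 = 15.
Iteration 3: no further components; recursion stops.
SUM(amt) = 1 + 5 + 3 + 15 = 24.

24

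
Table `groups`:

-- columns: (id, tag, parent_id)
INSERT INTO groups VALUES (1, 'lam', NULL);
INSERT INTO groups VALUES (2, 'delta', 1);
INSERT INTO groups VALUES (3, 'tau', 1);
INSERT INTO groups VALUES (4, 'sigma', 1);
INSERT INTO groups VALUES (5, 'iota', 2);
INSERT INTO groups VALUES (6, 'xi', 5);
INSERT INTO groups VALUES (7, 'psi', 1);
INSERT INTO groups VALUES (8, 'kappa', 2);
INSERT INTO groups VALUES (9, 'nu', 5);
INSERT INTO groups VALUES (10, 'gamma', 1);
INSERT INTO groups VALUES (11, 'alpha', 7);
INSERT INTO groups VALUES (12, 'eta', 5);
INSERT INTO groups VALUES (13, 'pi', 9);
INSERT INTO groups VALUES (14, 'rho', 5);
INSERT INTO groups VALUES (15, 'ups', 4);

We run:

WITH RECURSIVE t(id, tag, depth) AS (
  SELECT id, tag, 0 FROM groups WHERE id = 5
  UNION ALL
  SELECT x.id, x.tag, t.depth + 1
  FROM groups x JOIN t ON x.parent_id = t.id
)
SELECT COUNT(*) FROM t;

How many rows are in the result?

6

Base: id=5 (iota) at depth 0.
Iteration 1: rows with parent_id in {5} -> xi (id 6, depth 1), nu (id 9, depth 1), eta (id 12, depth 1), rho (id 14, depth 1).
Iteration 2: rows with parent_id in {6,9,12,14} -> pi (id 13, depth 2).
Iteration 3: no rows with parent_id in {13}; recursion stops.
Total rows emitted: 6.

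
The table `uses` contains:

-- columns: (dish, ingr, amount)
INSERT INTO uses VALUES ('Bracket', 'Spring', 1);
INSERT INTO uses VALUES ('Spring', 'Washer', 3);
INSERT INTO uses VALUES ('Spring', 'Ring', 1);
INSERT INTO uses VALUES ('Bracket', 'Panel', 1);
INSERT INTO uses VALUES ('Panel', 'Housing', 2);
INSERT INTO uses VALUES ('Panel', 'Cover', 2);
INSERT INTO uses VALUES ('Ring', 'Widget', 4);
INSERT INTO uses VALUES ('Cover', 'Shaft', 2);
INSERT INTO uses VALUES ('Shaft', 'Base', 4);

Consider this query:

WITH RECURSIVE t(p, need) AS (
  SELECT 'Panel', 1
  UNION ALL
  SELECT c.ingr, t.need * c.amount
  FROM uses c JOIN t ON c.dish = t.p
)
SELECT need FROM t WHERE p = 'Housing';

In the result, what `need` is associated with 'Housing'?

Base: (Panel, need=1).
Iteration 1: components of {Panel} -> Cover = 1*2 = 2, Housing = 1*2 = 2.
Iteration 2: components of {Cover,Housing} -> Shaft = 2*2 = 4.
Iteration 3: components of {Shaft} -> Base = 4*4 = 16.
Iteration 4: no further components; recursion stops.

2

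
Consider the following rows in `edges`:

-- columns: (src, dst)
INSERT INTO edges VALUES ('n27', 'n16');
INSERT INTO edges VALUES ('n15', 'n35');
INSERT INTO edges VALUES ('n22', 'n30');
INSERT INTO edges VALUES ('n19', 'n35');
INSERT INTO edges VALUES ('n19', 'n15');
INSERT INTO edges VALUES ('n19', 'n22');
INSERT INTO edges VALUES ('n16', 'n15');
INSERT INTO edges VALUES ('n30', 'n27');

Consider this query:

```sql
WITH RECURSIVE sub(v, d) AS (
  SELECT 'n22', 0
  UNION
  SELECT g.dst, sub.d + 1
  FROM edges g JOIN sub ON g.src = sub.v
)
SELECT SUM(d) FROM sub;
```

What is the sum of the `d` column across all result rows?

Base: (n22, d=0).
Iteration 1: edges from {n22} -> (n30, d=1).
Iteration 2: edges from {n30} -> (n27, d=2).
Iteration 3: edges from {n27} -> (n16, d=3).
Iteration 4: edges from {n16} -> (n15, d=4).
Iteration 5: edges from {n15} -> (n35, d=5).
Iteration 6: no outgoing edges from {n35}; recursion stops.
SUM(d) = 0 + 1 + 2 + 3 + 4 + 5 = 15.

15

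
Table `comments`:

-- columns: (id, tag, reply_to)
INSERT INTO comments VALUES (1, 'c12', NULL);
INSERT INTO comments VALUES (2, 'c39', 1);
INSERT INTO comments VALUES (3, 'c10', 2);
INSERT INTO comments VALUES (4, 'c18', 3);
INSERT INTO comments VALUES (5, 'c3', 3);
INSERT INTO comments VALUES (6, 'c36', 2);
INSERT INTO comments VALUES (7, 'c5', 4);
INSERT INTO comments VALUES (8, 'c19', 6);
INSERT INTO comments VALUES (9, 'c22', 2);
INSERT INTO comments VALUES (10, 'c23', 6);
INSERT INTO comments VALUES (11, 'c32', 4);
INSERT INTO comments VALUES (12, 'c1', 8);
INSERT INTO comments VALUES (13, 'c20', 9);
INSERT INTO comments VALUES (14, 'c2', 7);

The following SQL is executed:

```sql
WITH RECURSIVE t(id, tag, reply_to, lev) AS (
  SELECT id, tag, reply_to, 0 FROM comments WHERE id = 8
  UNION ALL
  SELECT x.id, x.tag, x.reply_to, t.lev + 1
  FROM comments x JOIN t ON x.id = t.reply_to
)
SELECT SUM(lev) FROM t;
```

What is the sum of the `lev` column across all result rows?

6

Base: id=8 (c19), reply_to=6, lev 0.
Iteration 1: join on id=6 -> c36 (id 6, reply_to=2, lev 1).
Iteration 2: join on id=2 -> c39 (id 2, reply_to=1, lev 2).
Iteration 3: join on id=1 -> c12 (id 1, reply_to=NULL, lev 3).
Iteration 4: reply_to is NULL; no match; recursion stops.
SUM(lev) = 0 + 1 + 2 + 3 = 6.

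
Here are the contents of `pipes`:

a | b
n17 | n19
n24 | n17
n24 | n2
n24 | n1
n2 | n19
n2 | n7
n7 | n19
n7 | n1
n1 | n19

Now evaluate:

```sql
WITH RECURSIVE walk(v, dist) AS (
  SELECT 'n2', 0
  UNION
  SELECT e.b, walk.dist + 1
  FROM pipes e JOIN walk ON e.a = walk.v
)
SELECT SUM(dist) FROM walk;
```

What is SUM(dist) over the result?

9

Base: (n2, dist=0).
Iteration 1: edges from {n2} -> (n19, dist=1), (n7, dist=1).
Iteration 2: edges from {n19,n7} -> (n1, dist=2), (n19, dist=2).
Iteration 3: edges from {n1,n19} -> (n19, dist=3).
Iteration 4: no outgoing edges from {n19}; recursion stops.
SUM(dist) = 0 + 1 + 1 + 2 + 2 + 3 = 9.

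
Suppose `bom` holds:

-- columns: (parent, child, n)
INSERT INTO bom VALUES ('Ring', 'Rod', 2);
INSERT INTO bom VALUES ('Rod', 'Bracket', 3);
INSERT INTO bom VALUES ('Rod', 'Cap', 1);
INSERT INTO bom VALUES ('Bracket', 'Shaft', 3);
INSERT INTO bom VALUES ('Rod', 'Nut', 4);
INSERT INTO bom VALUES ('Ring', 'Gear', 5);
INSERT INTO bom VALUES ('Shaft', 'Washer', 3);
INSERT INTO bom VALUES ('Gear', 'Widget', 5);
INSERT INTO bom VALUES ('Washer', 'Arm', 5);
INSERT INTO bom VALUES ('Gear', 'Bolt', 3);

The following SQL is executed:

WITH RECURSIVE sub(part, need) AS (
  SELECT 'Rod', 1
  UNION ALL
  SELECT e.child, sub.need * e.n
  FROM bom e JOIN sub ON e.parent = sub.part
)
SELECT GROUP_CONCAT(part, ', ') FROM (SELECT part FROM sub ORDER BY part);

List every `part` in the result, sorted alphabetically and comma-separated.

Base: (Rod, need=1).
Iteration 1: components of {Rod} -> Bracket = 1*3 = 3, Cap = 1*1 = 1, Nut = 1*4 = 4.
Iteration 2: components of {Bracket,Cap,Nut} -> Shaft = 3*3 = 9.
Iteration 3: components of {Shaft} -> Washer = 9*3 = 27.
Iteration 4: components of {Washer} -> Arm = 27*5 = 135.
Iteration 5: no further components; recursion stops.

Arm, Bracket, Cap, Nut, Rod, Shaft, Washer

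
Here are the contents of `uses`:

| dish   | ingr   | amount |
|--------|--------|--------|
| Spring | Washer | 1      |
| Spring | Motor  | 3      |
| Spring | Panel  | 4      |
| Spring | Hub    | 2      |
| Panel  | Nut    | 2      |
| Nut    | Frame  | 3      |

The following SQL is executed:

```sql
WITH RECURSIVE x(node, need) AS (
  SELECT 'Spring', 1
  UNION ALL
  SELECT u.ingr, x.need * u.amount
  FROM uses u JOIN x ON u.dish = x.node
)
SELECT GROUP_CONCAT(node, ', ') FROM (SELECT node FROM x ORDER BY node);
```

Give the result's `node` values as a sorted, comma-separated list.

Frame, Hub, Motor, Nut, Panel, Spring, Washer

Base: (Spring, need=1).
Iteration 1: components of {Spring} -> Hub = 1*2 = 2, Motor = 1*3 = 3, Panel = 1*4 = 4, Washer = 1*1 = 1.
Iteration 2: components of {Hub,Motor,Panel,Washer} -> Nut = 4*2 = 8.
Iteration 3: components of {Nut} -> Frame = 8*3 = 24.
Iteration 4: no further components; recursion stops.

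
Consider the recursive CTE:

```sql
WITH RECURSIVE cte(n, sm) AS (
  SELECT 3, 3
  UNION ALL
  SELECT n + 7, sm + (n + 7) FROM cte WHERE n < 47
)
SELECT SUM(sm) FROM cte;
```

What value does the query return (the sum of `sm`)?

696

Base: n=3, sm=3.
Iteration 1: 3 < 47 holds -> n = 3 + 7 = 10, sm = 3 + 10 = 13.
Iteration 2: 10 < 47 holds -> n = 10 + 7 = 17, sm = 13 + 17 = 30.
Iteration 3: 17 < 47 holds -> n = 17 + 7 = 24, sm = 30 + 24 = 54.
Iteration 4: 24 < 47 holds -> n = 24 + 7 = 31, sm = 54 + 31 = 85.
Iteration 5: 31 < 47 holds -> n = 31 + 7 = 38, sm = 85 + 38 = 123.
Iteration 6: 38 < 47 holds -> n = 38 + 7 = 45, sm = 123 + 45 = 168.
Iteration 7: 45 < 47 holds -> n = 45 + 7 = 52, sm = 168 + 52 = 220.
Iteration 8: 52 < 47 fails; recursion stops.
SUM(sm) = 3 + 13 + 30 + 54 + 85 + 123 + 168 + 220 = 696.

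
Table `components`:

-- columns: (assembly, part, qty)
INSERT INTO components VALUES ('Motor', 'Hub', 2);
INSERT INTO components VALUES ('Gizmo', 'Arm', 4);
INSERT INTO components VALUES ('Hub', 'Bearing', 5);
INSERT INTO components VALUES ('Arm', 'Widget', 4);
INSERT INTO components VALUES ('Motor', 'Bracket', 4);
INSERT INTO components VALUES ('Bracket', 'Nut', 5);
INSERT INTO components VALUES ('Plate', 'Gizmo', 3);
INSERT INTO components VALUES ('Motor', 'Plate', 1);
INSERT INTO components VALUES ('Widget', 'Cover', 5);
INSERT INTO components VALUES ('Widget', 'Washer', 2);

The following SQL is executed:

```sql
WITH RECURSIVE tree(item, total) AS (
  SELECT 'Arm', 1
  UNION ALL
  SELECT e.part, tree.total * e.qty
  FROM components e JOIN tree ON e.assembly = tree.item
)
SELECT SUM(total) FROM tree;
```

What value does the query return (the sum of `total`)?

Base: (Arm, total=1).
Iteration 1: components of {Arm} -> Widget = 1*4 = 4.
Iteration 2: components of {Widget} -> Cover = 4*5 = 20, Washer = 4*2 = 8.
Iteration 3: no further components; recursion stops.
SUM(total) = 1 + 4 + 20 + 8 = 33.

33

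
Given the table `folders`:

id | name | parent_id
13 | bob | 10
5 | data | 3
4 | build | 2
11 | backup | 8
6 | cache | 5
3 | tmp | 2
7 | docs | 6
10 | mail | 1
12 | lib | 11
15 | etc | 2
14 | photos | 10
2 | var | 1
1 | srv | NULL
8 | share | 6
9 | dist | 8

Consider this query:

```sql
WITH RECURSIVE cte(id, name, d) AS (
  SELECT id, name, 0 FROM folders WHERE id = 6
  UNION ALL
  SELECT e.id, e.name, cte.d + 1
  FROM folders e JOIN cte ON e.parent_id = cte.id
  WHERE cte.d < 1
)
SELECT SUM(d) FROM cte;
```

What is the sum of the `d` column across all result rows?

Base: id=6 (cache) at d 0.
Iteration 1: rows with parent_id in {6} -> docs (id 7, d 1), share (id 8, d 1).
Iteration 2: d < 1 fails for all current rows; recursion stops.
SUM(d) = 0 + 1 + 1 = 2.

2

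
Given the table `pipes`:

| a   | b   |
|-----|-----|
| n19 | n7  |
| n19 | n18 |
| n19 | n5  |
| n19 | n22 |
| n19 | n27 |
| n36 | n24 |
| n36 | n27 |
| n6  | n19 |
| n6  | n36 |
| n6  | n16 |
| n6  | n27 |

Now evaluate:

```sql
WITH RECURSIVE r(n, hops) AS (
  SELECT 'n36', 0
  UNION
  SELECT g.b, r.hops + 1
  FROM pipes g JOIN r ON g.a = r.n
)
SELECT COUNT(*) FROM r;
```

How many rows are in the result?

Base: (n36, hops=0).
Iteration 1: edges from {n36} -> (n24, hops=1), (n27, hops=1).
Iteration 2: no outgoing edges from {n24,n27}; recursion stops.
Total rows emitted: 3.

3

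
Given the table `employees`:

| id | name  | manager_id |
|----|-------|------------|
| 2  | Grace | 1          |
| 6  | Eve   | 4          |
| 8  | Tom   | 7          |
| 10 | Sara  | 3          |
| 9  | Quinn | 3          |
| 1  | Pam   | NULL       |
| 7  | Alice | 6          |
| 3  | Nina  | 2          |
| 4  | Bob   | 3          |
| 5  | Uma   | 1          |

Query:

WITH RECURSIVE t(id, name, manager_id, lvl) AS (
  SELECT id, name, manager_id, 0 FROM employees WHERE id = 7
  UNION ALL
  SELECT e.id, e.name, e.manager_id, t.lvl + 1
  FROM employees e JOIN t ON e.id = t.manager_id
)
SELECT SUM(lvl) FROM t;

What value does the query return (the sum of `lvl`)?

Base: id=7 (Alice), manager_id=6, lvl 0.
Iteration 1: join on id=6 -> Eve (id 6, manager_id=4, lvl 1).
Iteration 2: join on id=4 -> Bob (id 4, manager_id=3, lvl 2).
Iteration 3: join on id=3 -> Nina (id 3, manager_id=2, lvl 3).
Iteration 4: join on id=2 -> Grace (id 2, manager_id=1, lvl 4).
Iteration 5: join on id=1 -> Pam (id 1, manager_id=NULL, lvl 5).
Iteration 6: manager_id is NULL; no match; recursion stops.
SUM(lvl) = 0 + 1 + 2 + 3 + 4 + 5 = 15.

15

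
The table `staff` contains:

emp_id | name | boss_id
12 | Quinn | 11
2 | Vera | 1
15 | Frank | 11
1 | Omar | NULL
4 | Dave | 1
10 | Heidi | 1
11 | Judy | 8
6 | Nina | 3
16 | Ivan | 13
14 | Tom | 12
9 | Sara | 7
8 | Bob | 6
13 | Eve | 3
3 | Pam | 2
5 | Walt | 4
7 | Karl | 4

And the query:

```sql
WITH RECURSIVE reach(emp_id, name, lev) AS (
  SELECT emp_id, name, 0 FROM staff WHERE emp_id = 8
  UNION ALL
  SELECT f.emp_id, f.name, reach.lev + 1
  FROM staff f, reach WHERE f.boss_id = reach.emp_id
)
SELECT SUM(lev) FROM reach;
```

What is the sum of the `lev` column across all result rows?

Base: emp_id=8 (Bob) at lev 0.
Iteration 1: rows with boss_id in {8} -> Judy (id 11, lev 1).
Iteration 2: rows with boss_id in {11} -> Quinn (id 12, lev 2), Frank (id 15, lev 2).
Iteration 3: rows with boss_id in {12,15} -> Tom (id 14, lev 3).
Iteration 4: no rows with boss_id in {14}; recursion stops.
SUM(lev) = 0 + 1 + 2 + 2 + 3 = 8.

8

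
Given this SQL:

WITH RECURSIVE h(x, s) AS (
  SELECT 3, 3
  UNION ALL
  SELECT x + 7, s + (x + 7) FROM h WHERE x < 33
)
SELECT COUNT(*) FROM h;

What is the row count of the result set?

6

Base: x=3, s=3.
Iteration 1: 3 < 33 holds -> x = 3 + 7 = 10, s = 3 + 10 = 13.
Iteration 2: 10 < 33 holds -> x = 10 + 7 = 17, s = 13 + 17 = 30.
Iteration 3: 17 < 33 holds -> x = 17 + 7 = 24, s = 30 + 24 = 54.
Iteration 4: 24 < 33 holds -> x = 24 + 7 = 31, s = 54 + 31 = 85.
Iteration 5: 31 < 33 holds -> x = 31 + 7 = 38, s = 85 + 38 = 123.
Iteration 6: 38 < 33 fails; recursion stops.
Total rows emitted: 6.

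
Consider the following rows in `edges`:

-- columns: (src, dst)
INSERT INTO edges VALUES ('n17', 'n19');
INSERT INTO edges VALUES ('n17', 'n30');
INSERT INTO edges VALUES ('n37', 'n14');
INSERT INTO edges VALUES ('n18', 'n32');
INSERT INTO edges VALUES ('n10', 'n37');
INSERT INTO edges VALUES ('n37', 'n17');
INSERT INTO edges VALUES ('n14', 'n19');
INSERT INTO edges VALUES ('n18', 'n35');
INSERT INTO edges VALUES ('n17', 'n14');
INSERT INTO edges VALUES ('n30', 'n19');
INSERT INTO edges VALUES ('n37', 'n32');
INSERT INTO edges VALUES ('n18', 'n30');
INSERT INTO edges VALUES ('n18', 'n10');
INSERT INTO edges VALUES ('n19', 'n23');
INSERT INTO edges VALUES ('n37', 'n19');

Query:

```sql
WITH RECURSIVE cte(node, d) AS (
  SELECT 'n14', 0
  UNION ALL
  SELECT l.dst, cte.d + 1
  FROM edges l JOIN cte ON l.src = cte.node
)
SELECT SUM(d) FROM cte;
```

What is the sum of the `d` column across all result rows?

Base: (n14, d=0).
Iteration 1: edges from {n14} -> (n19, d=1).
Iteration 2: edges from {n19} -> (n23, d=2).
Iteration 3: no outgoing edges from {n23}; recursion stops.
SUM(d) = 0 + 1 + 2 = 3.

3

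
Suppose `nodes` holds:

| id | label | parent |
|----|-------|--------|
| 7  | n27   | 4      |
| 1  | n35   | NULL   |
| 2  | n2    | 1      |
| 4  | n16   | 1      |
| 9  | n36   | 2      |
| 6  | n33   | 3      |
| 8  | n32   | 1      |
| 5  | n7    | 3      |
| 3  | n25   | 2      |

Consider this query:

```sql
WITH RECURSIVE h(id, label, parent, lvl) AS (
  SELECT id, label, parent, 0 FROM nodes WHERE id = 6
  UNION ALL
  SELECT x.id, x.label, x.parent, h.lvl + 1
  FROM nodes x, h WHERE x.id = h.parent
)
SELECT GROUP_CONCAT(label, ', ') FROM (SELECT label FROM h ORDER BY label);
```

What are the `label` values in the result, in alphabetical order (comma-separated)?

Base: id=6 (n33), parent=3, lvl 0.
Iteration 1: join on id=3 -> n25 (id 3, parent=2, lvl 1).
Iteration 2: join on id=2 -> n2 (id 2, parent=1, lvl 2).
Iteration 3: join on id=1 -> n35 (id 1, parent=NULL, lvl 3).
Iteration 4: parent is NULL; no match; recursion stops.

n2, n25, n33, n35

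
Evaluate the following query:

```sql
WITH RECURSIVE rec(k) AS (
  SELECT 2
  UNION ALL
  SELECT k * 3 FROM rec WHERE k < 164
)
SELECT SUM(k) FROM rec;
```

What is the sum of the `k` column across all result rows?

Base: k=2.
Iteration 1: 2 < 164 holds -> k = 2 * 3 = 6.
Iteration 2: 6 < 164 holds -> k = 6 * 3 = 18.
Iteration 3: 18 < 164 holds -> k = 18 * 3 = 54.
Iteration 4: 54 < 164 holds -> k = 54 * 3 = 162.
Iteration 5: 162 < 164 holds -> k = 162 * 3 = 486.
Iteration 6: 486 < 164 fails; recursion stops.
SUM(k) = 2 + 6 + 18 + 54 + 162 + 486 = 728.

728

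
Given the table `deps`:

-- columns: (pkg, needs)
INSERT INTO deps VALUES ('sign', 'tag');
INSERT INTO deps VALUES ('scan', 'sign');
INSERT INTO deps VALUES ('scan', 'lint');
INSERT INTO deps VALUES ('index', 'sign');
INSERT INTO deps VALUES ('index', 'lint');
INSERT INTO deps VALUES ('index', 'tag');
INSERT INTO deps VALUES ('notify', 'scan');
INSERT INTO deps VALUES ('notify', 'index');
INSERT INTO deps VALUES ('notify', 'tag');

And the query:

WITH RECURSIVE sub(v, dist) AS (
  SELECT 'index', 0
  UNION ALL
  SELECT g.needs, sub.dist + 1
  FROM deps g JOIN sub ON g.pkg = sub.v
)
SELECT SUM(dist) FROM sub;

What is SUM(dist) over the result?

Base: (index, dist=0).
Iteration 1: edges from {index} -> (lint, dist=1), (sign, dist=1), (tag, dist=1).
Iteration 2: edges from {lint,sign,tag} -> (tag, dist=2).
Iteration 3: no outgoing edges from {tag}; recursion stops.
SUM(dist) = 0 + 1 + 1 + 1 + 2 = 5.

5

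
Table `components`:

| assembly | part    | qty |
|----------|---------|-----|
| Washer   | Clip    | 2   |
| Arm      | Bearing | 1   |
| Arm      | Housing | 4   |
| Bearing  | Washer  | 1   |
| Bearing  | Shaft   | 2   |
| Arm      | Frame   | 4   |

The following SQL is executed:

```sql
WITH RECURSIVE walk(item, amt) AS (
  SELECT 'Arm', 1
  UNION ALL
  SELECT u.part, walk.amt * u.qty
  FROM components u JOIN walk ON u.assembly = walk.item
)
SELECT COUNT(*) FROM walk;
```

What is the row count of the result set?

Base: (Arm, amt=1).
Iteration 1: components of {Arm} -> Bearing = 1*1 = 1, Frame = 1*4 = 4, Housing = 1*4 = 4.
Iteration 2: components of {Bearing,Frame,Housing} -> Shaft = 1*2 = 2, Washer = 1*1 = 1.
Iteration 3: components of {Shaft,Washer} -> Clip = 1*2 = 2.
Iteration 4: no further components; recursion stops.
Total rows emitted: 7.

7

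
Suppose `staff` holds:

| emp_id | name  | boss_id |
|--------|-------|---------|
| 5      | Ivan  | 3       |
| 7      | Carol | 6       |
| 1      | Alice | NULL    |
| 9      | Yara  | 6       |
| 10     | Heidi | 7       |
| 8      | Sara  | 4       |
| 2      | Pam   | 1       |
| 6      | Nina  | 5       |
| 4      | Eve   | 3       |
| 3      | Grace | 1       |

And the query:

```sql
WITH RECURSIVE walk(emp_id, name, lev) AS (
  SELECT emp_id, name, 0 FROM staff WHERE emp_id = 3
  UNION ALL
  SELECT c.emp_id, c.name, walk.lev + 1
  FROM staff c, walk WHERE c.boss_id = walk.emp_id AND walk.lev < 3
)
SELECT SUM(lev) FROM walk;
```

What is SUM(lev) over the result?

12

Base: emp_id=3 (Grace) at lev 0.
Iteration 1: rows with boss_id in {3} -> Eve (id 4, lev 1), Ivan (id 5, lev 1).
Iteration 2: rows with boss_id in {4,5} -> Nina (id 6, lev 2), Sara (id 8, lev 2).
Iteration 3: rows with boss_id in {6,8} -> Carol (id 7, lev 3), Yara (id 9, lev 3).
Iteration 4: lev < 3 fails for all current rows; recursion stops.
SUM(lev) = 0 + 1 + 1 + 2 + 2 + 3 + 3 = 12.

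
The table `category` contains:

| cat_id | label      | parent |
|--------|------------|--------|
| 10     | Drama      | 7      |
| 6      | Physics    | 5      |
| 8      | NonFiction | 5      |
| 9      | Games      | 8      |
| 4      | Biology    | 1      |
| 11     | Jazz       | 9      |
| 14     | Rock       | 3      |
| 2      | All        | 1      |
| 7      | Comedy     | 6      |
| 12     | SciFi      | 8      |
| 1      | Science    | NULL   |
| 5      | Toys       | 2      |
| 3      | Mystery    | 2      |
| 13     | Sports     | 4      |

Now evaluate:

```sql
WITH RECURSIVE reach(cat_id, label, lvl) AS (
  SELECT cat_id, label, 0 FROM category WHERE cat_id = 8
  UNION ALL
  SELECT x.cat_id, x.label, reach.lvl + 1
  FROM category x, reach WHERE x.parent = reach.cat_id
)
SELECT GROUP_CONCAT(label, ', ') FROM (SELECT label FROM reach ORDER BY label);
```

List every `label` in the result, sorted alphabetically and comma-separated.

Games, Jazz, NonFiction, SciFi

Base: cat_id=8 (NonFiction) at lvl 0.
Iteration 1: rows with parent in {8} -> Games (id 9, lvl 1), SciFi (id 12, lvl 1).
Iteration 2: rows with parent in {9,12} -> Jazz (id 11, lvl 2).
Iteration 3: no rows with parent in {11}; recursion stops.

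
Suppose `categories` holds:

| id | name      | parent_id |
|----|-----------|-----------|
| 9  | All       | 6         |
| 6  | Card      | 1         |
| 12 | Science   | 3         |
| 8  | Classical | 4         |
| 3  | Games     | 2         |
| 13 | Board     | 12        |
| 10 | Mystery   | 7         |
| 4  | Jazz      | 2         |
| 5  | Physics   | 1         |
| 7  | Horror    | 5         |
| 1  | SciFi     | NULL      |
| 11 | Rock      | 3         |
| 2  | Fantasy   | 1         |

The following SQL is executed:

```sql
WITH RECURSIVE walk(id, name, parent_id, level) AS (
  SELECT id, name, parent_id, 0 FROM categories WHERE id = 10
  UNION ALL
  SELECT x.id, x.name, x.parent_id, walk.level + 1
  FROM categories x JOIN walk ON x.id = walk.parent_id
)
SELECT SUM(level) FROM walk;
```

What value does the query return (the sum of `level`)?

6

Base: id=10 (Mystery), parent_id=7, level 0.
Iteration 1: join on id=7 -> Horror (id 7, parent_id=5, level 1).
Iteration 2: join on id=5 -> Physics (id 5, parent_id=1, level 2).
Iteration 3: join on id=1 -> SciFi (id 1, parent_id=NULL, level 3).
Iteration 4: parent_id is NULL; no match; recursion stops.
SUM(level) = 0 + 1 + 2 + 3 = 6.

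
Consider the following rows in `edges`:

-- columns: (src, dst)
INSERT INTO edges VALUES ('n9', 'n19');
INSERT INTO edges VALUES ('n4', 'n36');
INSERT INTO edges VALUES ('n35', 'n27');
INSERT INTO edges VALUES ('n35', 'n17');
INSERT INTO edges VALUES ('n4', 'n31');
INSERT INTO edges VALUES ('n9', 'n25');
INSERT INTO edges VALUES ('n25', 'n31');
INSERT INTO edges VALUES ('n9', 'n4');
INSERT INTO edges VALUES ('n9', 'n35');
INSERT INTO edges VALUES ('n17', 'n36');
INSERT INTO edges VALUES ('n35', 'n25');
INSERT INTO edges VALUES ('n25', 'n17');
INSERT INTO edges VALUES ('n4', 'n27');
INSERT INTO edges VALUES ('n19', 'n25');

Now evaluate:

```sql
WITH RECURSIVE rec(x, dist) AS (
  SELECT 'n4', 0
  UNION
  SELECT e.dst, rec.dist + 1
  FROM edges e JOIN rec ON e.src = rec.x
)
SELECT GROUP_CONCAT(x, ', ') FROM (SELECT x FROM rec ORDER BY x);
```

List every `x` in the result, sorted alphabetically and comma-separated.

Base: (n4, dist=0).
Iteration 1: edges from {n4} -> (n27, dist=1), (n31, dist=1), (n36, dist=1).
Iteration 2: no outgoing edges from {n27,n31,n36}; recursion stops.

n27, n31, n36, n4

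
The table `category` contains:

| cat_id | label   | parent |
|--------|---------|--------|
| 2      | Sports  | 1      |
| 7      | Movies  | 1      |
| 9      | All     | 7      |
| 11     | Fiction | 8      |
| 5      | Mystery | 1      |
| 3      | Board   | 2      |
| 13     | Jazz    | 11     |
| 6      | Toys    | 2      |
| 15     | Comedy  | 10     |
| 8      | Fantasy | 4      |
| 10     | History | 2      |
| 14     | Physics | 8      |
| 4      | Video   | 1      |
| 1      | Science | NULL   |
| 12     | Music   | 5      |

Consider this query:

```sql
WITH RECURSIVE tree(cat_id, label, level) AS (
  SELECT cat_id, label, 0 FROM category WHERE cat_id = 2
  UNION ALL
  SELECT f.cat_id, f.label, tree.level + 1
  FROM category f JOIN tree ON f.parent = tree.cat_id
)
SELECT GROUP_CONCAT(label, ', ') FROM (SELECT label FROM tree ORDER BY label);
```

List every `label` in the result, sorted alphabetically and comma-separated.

Board, Comedy, History, Sports, Toys

Base: cat_id=2 (Sports) at level 0.
Iteration 1: rows with parent in {2} -> Board (id 3, level 1), Toys (id 6, level 1), History (id 10, level 1).
Iteration 2: rows with parent in {3,6,10} -> Comedy (id 15, level 2).
Iteration 3: no rows with parent in {15}; recursion stops.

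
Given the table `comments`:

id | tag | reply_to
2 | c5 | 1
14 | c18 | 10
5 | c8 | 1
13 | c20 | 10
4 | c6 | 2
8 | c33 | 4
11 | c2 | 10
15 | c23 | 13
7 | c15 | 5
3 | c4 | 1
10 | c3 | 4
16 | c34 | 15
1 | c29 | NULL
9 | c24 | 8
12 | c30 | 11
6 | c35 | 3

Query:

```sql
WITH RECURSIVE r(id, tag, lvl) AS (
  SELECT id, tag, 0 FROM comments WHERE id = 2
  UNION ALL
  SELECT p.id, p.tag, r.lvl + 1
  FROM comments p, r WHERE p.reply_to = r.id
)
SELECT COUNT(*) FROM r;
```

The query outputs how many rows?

11

Base: id=2 (c5) at lvl 0.
Iteration 1: rows with reply_to in {2} -> c6 (id 4, lvl 1).
Iteration 2: rows with reply_to in {4} -> c33 (id 8, lvl 2), c3 (id 10, lvl 2).
Iteration 3: rows with reply_to in {8,10} -> c24 (id 9, lvl 3), c2 (id 11, lvl 3), c20 (id 13, lvl 3), c18 (id 14, lvl 3).
Iteration 4: rows with reply_to in {9,11,13,14} -> c30 (id 12, lvl 4), c23 (id 15, lvl 4).
Iteration 5: rows with reply_to in {12,15} -> c34 (id 16, lvl 5).
Iteration 6: no rows with reply_to in {16}; recursion stops.
Total rows emitted: 11.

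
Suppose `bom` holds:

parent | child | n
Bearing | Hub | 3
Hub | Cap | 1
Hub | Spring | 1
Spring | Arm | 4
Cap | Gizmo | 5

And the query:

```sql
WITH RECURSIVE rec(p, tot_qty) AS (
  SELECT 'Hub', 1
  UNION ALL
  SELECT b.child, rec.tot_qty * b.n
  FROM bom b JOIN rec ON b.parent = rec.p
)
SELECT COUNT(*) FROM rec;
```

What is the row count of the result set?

5

Base: (Hub, tot_qty=1).
Iteration 1: components of {Hub} -> Cap = 1*1 = 1, Spring = 1*1 = 1.
Iteration 2: components of {Cap,Spring} -> Arm = 1*4 = 4, Gizmo = 1*5 = 5.
Iteration 3: no further components; recursion stops.
Total rows emitted: 5.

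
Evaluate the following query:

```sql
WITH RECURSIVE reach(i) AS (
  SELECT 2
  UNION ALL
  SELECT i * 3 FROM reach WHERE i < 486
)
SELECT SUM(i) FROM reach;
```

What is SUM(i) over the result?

Base: i=2.
Iteration 1: 2 < 486 holds -> i = 2 * 3 = 6.
Iteration 2: 6 < 486 holds -> i = 6 * 3 = 18.
Iteration 3: 18 < 486 holds -> i = 18 * 3 = 54.
Iteration 4: 54 < 486 holds -> i = 54 * 3 = 162.
Iteration 5: 162 < 486 holds -> i = 162 * 3 = 486.
Iteration 6: 486 < 486 fails; recursion stops.
SUM(i) = 2 + 6 + 18 + 54 + 162 + 486 = 728.

728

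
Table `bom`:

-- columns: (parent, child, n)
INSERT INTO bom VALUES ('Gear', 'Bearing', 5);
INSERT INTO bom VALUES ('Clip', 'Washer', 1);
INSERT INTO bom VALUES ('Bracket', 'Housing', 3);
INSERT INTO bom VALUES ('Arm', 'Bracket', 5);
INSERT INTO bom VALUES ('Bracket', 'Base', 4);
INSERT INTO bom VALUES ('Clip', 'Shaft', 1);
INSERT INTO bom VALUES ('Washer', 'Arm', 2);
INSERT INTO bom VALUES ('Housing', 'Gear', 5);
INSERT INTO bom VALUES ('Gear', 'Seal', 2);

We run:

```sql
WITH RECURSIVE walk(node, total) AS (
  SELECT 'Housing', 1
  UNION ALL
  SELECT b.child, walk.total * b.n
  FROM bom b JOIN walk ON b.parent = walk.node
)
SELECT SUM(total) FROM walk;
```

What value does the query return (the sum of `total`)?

Base: (Housing, total=1).
Iteration 1: components of {Housing} -> Gear = 1*5 = 5.
Iteration 2: components of {Gear} -> Bearing = 5*5 = 25, Seal = 5*2 = 10.
Iteration 3: no further components; recursion stops.
SUM(total) = 1 + 5 + 10 + 25 = 41.

41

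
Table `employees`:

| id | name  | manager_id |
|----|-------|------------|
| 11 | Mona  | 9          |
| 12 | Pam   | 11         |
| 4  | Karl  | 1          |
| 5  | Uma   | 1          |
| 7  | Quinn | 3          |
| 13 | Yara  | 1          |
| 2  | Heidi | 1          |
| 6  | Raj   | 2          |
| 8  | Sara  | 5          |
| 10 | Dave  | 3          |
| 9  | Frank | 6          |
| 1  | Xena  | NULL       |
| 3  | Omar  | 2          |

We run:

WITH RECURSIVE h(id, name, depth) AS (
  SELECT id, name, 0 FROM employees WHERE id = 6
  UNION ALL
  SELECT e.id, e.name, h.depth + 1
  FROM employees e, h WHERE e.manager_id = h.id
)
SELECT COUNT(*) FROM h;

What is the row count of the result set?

4

Base: id=6 (Raj) at depth 0.
Iteration 1: rows with manager_id in {6} -> Frank (id 9, depth 1).
Iteration 2: rows with manager_id in {9} -> Mona (id 11, depth 2).
Iteration 3: rows with manager_id in {11} -> Pam (id 12, depth 3).
Iteration 4: no rows with manager_id in {12}; recursion stops.
Total rows emitted: 4.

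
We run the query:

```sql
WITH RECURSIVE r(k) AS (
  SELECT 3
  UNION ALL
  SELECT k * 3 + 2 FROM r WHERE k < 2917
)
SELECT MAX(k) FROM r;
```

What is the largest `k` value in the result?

Base: k=3.
Iteration 1: 3 < 2917 holds -> k = 3 * 3 + 2 = 11.
Iteration 2: 11 < 2917 holds -> k = 11 * 3 + 2 = 35.
Iteration 3: 35 < 2917 holds -> k = 35 * 3 + 2 = 107.
Iteration 4: 107 < 2917 holds -> k = 107 * 3 + 2 = 323.
Iteration 5: 323 < 2917 holds -> k = 323 * 3 + 2 = 971.
Iteration 6: 971 < 2917 holds -> k = 971 * 3 + 2 = 2915.
Iteration 7: 2915 < 2917 holds -> k = 2915 * 3 + 2 = 8747.
Iteration 8: 8747 < 2917 fails; recursion stops.
k values: 3, 11, 35, 107, 323, 971, 2915, 8747; the maximum is 8747.

8747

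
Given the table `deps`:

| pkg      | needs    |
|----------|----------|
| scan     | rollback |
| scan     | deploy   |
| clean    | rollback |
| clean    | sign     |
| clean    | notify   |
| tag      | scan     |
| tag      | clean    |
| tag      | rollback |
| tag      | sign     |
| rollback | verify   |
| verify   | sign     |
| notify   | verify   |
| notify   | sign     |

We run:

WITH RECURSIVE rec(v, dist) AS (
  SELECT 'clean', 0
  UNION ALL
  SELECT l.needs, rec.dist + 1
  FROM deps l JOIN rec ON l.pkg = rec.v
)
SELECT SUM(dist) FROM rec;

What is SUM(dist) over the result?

15

Base: (clean, dist=0).
Iteration 1: edges from {clean} -> (notify, dist=1), (rollback, dist=1), (sign, dist=1).
Iteration 2: edges from {notify,rollback,sign} -> (sign, dist=2), (verify, dist=2) x2. [UNION ALL keeps all 3 new rows, including repeats]
Iteration 3: edges from {sign,verify} -> (sign, dist=3) x2. [UNION ALL keeps all 2 new rows, including repeats]
Iteration 4: no outgoing edges from {sign}; recursion stops.
SUM(dist) = 0 + 1 + 1 + 1 + 2 + 2 + 2 + 3 + 3 = 15.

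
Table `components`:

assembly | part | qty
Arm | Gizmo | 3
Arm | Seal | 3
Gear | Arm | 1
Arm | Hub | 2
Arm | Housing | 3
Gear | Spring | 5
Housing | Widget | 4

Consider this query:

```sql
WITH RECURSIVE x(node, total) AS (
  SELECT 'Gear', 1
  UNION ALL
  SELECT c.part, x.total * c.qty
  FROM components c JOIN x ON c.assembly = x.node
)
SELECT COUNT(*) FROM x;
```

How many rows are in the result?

Base: (Gear, total=1).
Iteration 1: components of {Gear} -> Arm = 1*1 = 1, Spring = 1*5 = 5.
Iteration 2: components of {Arm,Spring} -> Gizmo = 1*3 = 3, Housing = 1*3 = 3, Hub = 1*2 = 2, Seal = 1*3 = 3.
Iteration 3: components of {Gizmo,Housing,Hub,Seal} -> Widget = 3*4 = 12.
Iteration 4: no further components; recursion stops.
Total rows emitted: 8.

8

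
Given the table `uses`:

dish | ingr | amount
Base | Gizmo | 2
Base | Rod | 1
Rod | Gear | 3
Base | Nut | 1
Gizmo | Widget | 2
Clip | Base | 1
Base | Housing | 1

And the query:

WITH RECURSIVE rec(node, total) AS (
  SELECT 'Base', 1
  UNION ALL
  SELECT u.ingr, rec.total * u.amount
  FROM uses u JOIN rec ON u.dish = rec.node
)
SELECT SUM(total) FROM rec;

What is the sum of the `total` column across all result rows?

Base: (Base, total=1).
Iteration 1: components of {Base} -> Gizmo = 1*2 = 2, Housing = 1*1 = 1, Nut = 1*1 = 1, Rod = 1*1 = 1.
Iteration 2: components of {Gizmo,Housing,Nut,Rod} -> Gear = 1*3 = 3, Widget = 2*2 = 4.
Iteration 3: no further components; recursion stops.
SUM(total) = 1 + 2 + 1 + 1 + 1 + 4 + 3 = 13.

13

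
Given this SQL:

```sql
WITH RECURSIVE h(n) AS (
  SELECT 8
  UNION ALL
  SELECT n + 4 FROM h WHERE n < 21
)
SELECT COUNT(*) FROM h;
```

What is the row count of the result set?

Base: n=8.
Iteration 1: 8 < 21 holds -> n = 8 + 4 = 12.
Iteration 2: 12 < 21 holds -> n = 12 + 4 = 16.
Iteration 3: 16 < 21 holds -> n = 16 + 4 = 20.
Iteration 4: 20 < 21 holds -> n = 20 + 4 = 24.
Iteration 5: 24 < 21 fails; recursion stops.
Total rows emitted: 5.

5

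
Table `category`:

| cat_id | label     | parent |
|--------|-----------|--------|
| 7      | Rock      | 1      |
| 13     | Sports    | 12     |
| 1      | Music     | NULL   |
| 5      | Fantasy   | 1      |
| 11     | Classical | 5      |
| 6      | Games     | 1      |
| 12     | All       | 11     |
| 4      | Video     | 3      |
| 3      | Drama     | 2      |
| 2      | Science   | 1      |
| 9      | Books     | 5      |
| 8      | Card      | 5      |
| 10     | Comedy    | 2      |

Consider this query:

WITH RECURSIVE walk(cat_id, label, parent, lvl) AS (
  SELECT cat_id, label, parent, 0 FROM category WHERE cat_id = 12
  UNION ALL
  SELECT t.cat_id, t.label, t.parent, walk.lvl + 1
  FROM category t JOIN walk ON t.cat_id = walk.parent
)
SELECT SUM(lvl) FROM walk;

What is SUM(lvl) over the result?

6

Base: cat_id=12 (All), parent=11, lvl 0.
Iteration 1: join on cat_id=11 -> Classical (id 11, parent=5, lvl 1).
Iteration 2: join on cat_id=5 -> Fantasy (id 5, parent=1, lvl 2).
Iteration 3: join on cat_id=1 -> Music (id 1, parent=NULL, lvl 3).
Iteration 4: parent is NULL; no match; recursion stops.
SUM(lvl) = 0 + 1 + 2 + 3 = 6.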